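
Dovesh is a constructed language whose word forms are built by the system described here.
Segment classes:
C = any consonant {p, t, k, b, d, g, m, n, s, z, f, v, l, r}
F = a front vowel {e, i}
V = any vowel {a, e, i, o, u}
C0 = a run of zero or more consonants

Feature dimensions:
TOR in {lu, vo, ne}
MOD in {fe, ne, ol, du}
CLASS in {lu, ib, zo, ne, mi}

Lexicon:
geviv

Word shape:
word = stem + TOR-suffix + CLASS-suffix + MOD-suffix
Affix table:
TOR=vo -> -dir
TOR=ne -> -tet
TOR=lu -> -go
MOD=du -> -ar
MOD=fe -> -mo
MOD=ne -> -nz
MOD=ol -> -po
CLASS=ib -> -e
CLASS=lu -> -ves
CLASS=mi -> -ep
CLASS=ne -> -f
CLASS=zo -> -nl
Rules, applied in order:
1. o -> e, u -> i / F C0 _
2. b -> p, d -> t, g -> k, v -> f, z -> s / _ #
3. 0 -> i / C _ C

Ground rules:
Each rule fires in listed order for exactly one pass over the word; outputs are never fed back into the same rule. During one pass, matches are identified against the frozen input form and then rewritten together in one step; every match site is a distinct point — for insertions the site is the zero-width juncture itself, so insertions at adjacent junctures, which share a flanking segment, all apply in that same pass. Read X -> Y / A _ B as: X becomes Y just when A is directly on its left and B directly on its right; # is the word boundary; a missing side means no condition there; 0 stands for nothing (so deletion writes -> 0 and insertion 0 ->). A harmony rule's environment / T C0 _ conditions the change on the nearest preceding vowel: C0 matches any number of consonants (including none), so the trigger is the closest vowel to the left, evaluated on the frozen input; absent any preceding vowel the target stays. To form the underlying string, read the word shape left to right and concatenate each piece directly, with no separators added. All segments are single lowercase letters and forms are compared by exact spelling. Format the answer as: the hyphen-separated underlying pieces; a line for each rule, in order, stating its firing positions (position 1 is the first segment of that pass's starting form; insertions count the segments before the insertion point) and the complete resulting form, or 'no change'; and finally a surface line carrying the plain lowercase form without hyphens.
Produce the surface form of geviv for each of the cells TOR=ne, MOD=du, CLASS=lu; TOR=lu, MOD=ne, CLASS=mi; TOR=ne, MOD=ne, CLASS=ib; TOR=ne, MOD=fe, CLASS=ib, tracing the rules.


cell TOR=ne, MOD=du, CLASS=lu:
underlying: geviv-tet-ves-ar
1. o -> e, u -> i / F C0 _: no change
2. b -> p, d -> t, g -> k, v -> f, z -> s / _ #: no change
3. 0 -> i / C _ C: inserts after position(s) 5, 8: gevivitetivesar
surface: gevivitetivesar

cell TOR=lu, MOD=ne, CLASS=mi:
underlying: geviv-go-ep-nz
1. o -> e, u -> i / F C0 _: fires at position(s) 7: gevivgeepnz
2. b -> p, d -> t, g -> k, v -> f, z -> s / _ #: fires at position(s) 11: gevivgeepns
3. 0 -> i / C _ C: inserts after position(s) 5, 9, 10: gevivigeepinis
surface: gevivigeepinis

cell TOR=ne, MOD=ne, CLASS=ib:
underlying: geviv-tet-e-nz
1. o -> e, u -> i / F C0 _: no change
2. b -> p, d -> t, g -> k, v -> f, z -> s / _ #: fires at position(s) 11: gevivtetens
3. 0 -> i / C _ C: inserts after position(s) 5, 10: gevivitetenis
surface: gevivitetenis

cell TOR=ne, MOD=fe, CLASS=ib:
underlying: geviv-tet-e-mo
1. o -> e, u -> i / F C0 _: fires at position(s) 11: gevivteteme
2. b -> p, d -> t, g -> k, v -> f, z -> s / _ #: no change
3. 0 -> i / C _ C: inserts after position(s) 5: geviviteteme
surface: geviviteteme


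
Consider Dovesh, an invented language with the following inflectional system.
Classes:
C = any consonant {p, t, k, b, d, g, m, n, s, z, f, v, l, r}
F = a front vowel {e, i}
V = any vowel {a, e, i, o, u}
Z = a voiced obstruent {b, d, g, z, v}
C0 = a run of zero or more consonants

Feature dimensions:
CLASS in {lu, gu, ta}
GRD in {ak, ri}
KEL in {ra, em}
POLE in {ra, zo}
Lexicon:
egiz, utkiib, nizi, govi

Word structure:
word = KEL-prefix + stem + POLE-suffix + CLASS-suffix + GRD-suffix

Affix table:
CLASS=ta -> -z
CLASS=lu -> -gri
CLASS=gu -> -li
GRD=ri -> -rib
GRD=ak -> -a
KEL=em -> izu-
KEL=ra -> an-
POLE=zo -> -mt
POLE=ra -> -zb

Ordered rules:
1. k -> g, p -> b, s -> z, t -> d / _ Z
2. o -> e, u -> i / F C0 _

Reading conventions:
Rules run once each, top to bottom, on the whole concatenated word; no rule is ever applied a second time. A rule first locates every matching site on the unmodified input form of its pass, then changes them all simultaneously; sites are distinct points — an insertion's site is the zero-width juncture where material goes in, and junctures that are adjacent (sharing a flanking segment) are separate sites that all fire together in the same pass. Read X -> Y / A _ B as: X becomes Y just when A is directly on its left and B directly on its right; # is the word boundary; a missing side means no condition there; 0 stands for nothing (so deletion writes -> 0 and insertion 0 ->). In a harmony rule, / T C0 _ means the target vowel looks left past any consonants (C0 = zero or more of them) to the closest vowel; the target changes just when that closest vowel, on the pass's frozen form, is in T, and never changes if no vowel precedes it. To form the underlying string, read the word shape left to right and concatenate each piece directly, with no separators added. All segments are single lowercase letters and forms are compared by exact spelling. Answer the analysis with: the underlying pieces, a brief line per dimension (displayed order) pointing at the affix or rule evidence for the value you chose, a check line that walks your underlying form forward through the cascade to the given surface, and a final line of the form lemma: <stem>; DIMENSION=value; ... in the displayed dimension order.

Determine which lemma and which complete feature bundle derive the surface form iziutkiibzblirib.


underlying: izu-utkiib-zb-li-rib
CLASS=gu - signalled by the affix -li
GRD=ri - signalled by the affix -rib
KEL=em - signalled by the affix izu-
POLE=ra - signalled by the affix -zb
check: izuutkiibzblirib -> izuutkiibzblirib -> iziutkiibzblirib
lemma: utkiib; CLASS=gu; GRD=ri; KEL=em; POLE=ra


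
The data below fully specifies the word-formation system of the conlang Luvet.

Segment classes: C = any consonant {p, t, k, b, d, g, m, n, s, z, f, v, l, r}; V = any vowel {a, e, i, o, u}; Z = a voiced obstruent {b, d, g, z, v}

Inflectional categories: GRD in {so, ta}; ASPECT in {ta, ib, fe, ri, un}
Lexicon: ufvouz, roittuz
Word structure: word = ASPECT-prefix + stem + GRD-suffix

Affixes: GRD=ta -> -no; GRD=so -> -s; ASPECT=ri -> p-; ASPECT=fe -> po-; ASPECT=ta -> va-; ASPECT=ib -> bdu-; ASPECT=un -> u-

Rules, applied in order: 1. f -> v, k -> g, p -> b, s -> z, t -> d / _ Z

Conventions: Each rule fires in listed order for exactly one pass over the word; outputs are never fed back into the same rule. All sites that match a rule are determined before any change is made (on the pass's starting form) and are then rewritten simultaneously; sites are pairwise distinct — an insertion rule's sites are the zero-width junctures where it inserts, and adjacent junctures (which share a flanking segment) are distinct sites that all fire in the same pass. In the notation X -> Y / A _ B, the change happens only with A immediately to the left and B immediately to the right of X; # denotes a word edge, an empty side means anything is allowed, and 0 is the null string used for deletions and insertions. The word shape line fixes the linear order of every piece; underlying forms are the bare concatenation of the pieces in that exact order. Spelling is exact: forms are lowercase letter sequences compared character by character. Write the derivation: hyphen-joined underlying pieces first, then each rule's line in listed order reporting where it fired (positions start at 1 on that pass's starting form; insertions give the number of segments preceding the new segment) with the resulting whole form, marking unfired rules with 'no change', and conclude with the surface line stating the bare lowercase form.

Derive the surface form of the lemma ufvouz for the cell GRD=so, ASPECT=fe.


underlying: po-ufvouz-s
1. f -> v, k -> g, p -> b, s -> z, t -> d / _ Z: fires at position(s) 4: pouvvouzs
surface: pouvvouzs


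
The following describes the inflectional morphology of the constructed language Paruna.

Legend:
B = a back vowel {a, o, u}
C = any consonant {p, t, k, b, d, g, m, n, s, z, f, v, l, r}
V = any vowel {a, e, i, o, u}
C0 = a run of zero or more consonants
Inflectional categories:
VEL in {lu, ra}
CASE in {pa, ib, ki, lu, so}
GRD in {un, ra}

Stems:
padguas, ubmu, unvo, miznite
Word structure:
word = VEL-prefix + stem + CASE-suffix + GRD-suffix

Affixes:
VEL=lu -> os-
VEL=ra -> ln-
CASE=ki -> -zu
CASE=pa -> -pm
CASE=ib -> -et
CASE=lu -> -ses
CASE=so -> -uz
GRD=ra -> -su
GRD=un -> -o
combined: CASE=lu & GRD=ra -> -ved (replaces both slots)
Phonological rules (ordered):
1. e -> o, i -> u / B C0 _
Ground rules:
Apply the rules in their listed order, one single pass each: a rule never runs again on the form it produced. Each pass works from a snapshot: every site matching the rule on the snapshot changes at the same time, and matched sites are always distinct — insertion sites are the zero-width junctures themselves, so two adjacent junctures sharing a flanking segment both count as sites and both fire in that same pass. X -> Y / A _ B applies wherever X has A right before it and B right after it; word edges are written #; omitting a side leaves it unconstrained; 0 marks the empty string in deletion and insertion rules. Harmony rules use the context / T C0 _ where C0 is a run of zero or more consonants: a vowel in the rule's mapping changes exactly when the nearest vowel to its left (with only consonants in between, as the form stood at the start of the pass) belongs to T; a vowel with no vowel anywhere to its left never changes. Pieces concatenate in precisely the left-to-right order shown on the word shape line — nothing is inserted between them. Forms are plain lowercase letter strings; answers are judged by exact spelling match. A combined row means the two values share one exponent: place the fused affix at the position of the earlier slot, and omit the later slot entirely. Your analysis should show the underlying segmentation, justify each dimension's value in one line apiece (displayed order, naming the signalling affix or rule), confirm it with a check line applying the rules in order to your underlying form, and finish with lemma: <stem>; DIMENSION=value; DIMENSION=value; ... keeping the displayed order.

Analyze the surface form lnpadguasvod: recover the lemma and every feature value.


underlying: ln-padguas-ved
VEL=ra - signalled by the affix ln-
CASE=lu - signalled by the combined affix row
GRD=ra - signalled by the combined affix row
check: lnpadguasved -> lnpadguasvod
lemma: padguas; VEL=ra; CASE=lu; GRD=ra


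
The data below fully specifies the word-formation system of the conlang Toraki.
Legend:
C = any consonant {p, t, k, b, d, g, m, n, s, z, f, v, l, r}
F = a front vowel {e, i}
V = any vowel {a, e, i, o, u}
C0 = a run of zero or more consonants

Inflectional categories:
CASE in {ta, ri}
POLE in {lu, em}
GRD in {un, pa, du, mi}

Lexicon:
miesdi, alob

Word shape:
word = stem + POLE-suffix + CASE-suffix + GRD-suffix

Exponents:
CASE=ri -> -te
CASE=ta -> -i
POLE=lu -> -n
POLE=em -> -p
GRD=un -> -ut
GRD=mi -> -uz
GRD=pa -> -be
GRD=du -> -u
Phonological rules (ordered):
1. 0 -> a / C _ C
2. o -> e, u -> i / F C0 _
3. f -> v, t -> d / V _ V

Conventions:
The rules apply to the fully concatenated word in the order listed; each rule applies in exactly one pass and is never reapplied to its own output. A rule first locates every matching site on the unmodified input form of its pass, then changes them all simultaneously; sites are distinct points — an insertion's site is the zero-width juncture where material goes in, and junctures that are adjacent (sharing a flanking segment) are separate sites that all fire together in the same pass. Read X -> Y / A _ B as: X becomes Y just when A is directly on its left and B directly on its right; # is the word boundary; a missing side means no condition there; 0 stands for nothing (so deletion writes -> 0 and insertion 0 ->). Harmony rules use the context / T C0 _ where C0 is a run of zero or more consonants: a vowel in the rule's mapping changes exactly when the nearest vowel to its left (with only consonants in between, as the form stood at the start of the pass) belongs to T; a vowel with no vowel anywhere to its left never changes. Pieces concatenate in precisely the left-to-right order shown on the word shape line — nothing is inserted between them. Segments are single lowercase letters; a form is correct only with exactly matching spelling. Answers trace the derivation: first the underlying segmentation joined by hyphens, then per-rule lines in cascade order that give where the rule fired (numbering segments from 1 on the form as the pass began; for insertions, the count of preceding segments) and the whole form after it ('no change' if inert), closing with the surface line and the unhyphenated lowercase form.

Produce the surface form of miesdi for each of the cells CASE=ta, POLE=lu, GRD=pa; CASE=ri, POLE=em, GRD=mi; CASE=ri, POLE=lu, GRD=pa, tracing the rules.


cell CASE=ta, POLE=lu, GRD=pa:
underlying: miesdi-n-i-be
1. 0 -> a / C _ C: inserts after position(s) 4: miesadinibe
2. o -> e, u -> i / F C0 _: no change
3. f -> v, t -> d / V _ V: no change
surface: miesadinibe

cell CASE=ri, POLE=em, GRD=mi:
underlying: miesdi-p-te-uz
1. 0 -> a / C _ C: inserts after position(s) 4, 7: miesadipateuz
2. o -> e, u -> i / F C0 _: fires at position(s) 12: miesadipateiz
3. f -> v, t -> d / V _ V: fires at position(s) 10: miesadipadeiz
surface: miesadipadeiz

cell CASE=ri, POLE=lu, GRD=pa:
underlying: miesdi-n-te-be
1. 0 -> a / C _ C: inserts after position(s) 4, 7: miesadinatebe
2. o -> e, u -> i / F C0 _: no change
3. f -> v, t -> d / V _ V: fires at position(s) 10: miesadinadebe
surface: miesadinadebe


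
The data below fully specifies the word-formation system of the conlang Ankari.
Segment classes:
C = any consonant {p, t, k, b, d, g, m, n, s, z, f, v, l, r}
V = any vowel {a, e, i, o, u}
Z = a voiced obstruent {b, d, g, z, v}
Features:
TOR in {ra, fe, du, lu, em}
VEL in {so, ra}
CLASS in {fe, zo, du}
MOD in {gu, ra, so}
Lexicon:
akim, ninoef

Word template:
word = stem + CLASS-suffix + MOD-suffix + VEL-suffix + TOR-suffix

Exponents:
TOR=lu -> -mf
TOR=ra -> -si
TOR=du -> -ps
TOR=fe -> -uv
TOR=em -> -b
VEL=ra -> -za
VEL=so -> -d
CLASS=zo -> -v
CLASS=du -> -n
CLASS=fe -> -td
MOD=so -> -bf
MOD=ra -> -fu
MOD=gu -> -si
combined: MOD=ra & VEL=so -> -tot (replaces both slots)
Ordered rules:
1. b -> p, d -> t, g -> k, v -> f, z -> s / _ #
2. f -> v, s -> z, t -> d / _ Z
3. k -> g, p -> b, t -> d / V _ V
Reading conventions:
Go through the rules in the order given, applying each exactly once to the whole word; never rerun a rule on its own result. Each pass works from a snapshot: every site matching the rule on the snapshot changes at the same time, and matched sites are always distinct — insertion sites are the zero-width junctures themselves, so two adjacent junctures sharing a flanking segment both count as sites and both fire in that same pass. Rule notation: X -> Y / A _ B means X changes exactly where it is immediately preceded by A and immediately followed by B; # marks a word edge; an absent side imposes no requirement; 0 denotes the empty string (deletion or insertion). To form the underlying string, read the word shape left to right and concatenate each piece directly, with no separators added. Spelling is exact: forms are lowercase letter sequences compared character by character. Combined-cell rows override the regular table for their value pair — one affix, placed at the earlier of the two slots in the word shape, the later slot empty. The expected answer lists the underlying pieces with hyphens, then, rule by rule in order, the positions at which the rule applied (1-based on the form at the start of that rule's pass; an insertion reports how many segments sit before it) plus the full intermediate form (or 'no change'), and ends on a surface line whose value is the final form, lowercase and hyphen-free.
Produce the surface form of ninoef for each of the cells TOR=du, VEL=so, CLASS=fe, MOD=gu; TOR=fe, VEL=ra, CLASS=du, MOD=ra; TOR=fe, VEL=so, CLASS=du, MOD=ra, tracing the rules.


cell TOR=du, VEL=so, CLASS=fe, MOD=gu:
underlying: ninoef-td-si-d-ps
1. b -> p, d -> t, g -> k, v -> f, z -> s / _ #: no change
2. f -> v, s -> z, t -> d / _ Z: fires at position(s) 7: ninoefddsidps
3. k -> g, p -> b, t -> d / V _ V: no change
surface: ninoefddsidps

cell TOR=fe, VEL=ra, CLASS=du, MOD=ra:
underlying: ninoef-n-fu-za-uv
1. b -> p, d -> t, g -> k, v -> f, z -> s / _ #: fires at position(s) 13: ninoefnfuzauf
2. f -> v, s -> z, t -> d / _ Z: no change
3. k -> g, p -> b, t -> d / V _ V: no change
surface: ninoefnfuzauf

cell TOR=fe, VEL=so, CLASS=du, MOD=ra:
underlying: ninoef-n-tot-uv
1. b -> p, d -> t, g -> k, v -> f, z -> s / _ #: fires at position(s) 12: ninoefntotuf
2. f -> v, s -> z, t -> d / _ Z: no change
3. k -> g, p -> b, t -> d / V _ V: fires at position(s) 10: ninoefntoduf
surface: ninoefntoduf


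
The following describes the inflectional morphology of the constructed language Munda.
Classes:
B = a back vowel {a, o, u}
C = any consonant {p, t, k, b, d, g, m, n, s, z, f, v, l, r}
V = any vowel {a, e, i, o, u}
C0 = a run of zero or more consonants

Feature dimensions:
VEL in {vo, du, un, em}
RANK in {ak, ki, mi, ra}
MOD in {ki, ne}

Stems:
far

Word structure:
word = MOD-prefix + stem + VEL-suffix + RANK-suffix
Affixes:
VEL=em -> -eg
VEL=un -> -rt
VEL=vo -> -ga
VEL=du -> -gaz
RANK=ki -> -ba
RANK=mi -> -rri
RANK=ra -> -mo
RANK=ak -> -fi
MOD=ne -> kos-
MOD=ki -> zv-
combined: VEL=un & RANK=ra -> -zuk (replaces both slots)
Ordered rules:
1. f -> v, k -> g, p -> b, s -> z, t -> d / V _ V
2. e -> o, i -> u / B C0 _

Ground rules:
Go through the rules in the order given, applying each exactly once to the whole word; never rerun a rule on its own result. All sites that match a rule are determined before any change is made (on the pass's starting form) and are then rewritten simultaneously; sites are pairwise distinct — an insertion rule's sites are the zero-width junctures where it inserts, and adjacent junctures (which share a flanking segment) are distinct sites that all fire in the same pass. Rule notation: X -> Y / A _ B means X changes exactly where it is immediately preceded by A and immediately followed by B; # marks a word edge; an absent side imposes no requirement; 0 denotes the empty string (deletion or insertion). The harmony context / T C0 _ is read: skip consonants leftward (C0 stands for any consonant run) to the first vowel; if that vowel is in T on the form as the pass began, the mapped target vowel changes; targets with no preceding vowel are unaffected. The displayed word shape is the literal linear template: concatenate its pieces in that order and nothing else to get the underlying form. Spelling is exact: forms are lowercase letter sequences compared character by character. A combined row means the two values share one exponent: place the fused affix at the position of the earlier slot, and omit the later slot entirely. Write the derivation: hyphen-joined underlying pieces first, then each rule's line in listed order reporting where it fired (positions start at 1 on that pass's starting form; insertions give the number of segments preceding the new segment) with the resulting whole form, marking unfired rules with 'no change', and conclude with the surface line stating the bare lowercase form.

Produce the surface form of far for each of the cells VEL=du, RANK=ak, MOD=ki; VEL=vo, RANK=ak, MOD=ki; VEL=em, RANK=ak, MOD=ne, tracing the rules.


cell VEL=du, RANK=ak, MOD=ki:
underlying: zv-far-gaz-fi
1. f -> v, k -> g, p -> b, s -> z, t -> d / V _ V: no change
2. e -> o, i -> u / B C0 _: fires at position(s) 10: zvfargazfu
surface: zvfargazfu

cell VEL=vo, RANK=ak, MOD=ki:
underlying: zv-far-ga-fi
1. f -> v, k -> g, p -> b, s -> z, t -> d / V _ V: fires at position(s) 8: zvfargavi
2. e -> o, i -> u / B C0 _: fires at position(s) 9: zvfargavu
surface: zvfargavu

cell VEL=em, RANK=ak, MOD=ne:
underlying: kos-far-eg-fi
1. f -> v, k -> g, p -> b, s -> z, t -> d / V _ V: no change
2. e -> o, i -> u / B C0 _: fires at position(s) 7: kosfarogfi
surface: kosfarogfi


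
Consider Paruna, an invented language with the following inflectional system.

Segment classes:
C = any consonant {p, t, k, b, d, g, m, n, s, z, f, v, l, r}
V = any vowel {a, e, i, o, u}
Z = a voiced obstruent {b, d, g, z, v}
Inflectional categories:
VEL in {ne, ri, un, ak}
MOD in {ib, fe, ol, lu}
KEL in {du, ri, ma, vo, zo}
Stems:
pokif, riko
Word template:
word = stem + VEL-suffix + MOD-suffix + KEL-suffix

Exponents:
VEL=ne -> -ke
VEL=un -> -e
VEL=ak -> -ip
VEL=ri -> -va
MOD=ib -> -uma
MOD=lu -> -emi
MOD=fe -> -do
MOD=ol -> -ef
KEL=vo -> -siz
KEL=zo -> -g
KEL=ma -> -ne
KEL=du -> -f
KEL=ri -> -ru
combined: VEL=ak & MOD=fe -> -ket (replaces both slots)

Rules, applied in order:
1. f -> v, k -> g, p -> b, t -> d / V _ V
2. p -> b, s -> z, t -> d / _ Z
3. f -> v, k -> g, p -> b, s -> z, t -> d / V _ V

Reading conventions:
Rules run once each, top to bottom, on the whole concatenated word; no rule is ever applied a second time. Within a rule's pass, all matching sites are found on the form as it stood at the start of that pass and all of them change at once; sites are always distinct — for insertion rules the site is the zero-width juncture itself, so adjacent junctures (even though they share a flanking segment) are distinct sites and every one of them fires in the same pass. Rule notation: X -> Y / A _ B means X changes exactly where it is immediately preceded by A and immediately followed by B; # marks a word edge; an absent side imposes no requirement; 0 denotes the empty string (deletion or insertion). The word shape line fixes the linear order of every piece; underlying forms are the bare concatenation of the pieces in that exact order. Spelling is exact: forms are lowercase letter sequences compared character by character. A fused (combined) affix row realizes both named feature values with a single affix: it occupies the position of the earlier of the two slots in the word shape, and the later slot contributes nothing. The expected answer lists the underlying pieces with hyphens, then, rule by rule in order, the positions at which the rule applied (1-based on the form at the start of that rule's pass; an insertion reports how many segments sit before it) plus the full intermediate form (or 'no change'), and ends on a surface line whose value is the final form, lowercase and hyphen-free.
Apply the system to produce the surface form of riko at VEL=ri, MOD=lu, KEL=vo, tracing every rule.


underlying: riko-va-emi-siz
1. f -> v, k -> g, p -> b, t -> d / V _ V: fires at position(s) 3: rigovaemisiz
2. p -> b, s -> z, t -> d / _ Z: no change
3. f -> v, k -> g, p -> b, s -> z, t -> d / V _ V: fires at position(s) 10: rigovaemiziz
surface: rigovaemiziz


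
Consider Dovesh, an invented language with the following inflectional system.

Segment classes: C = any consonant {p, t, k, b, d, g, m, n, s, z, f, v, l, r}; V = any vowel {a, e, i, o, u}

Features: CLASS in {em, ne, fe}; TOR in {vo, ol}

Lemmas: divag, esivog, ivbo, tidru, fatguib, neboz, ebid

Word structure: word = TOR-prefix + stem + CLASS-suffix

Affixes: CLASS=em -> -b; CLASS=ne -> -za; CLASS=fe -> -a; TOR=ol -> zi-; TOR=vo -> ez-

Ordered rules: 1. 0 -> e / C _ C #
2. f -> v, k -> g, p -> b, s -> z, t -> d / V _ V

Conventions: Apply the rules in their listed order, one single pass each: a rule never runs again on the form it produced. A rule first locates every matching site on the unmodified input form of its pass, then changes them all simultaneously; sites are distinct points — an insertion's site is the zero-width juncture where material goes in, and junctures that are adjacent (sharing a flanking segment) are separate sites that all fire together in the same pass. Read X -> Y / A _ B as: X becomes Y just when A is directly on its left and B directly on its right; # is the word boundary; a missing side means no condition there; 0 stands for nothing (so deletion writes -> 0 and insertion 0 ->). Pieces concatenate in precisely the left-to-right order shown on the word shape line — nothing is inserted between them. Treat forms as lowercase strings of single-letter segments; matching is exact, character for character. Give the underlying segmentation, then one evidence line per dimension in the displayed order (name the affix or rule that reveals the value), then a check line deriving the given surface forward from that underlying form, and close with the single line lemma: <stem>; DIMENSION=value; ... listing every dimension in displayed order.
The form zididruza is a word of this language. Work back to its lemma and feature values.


underlying: zi-tidru-za
CLASS=ne - signalled by the affix -za
TOR=ol - signalled by the affix zi-
check: zitidruza -> zitidruza -> zididruza
lemma: tidru; CLASS=ne; TOR=ol


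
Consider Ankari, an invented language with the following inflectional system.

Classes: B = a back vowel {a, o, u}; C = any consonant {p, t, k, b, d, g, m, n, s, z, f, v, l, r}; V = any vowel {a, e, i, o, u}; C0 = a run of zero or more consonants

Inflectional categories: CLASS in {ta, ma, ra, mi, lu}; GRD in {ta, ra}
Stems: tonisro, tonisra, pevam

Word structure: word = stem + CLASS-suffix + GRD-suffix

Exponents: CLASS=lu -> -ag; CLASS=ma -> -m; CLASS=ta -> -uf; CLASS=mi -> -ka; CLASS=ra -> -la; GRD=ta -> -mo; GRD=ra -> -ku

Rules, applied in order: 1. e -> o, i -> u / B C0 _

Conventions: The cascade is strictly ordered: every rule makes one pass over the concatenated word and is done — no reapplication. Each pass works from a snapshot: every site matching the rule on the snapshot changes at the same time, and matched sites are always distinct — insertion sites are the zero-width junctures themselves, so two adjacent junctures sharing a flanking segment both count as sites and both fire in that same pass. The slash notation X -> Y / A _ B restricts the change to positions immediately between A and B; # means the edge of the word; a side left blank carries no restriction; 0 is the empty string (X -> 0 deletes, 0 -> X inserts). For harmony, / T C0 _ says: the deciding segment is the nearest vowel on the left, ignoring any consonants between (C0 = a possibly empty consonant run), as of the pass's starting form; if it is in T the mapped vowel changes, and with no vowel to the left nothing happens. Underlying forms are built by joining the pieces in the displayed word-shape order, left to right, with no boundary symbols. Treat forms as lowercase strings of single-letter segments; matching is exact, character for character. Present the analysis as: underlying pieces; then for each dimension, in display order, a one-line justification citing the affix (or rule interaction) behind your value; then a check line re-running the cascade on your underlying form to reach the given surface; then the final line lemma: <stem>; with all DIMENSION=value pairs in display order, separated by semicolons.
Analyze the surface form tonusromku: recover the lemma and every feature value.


underlying: tonisro-m-ku
CLASS=ma - signalled by the affix -m
GRD=ra - signalled by the affix -ku
check: tonisromku -> tonusromku
lemma: tonisro; CLASS=ma; GRD=ra


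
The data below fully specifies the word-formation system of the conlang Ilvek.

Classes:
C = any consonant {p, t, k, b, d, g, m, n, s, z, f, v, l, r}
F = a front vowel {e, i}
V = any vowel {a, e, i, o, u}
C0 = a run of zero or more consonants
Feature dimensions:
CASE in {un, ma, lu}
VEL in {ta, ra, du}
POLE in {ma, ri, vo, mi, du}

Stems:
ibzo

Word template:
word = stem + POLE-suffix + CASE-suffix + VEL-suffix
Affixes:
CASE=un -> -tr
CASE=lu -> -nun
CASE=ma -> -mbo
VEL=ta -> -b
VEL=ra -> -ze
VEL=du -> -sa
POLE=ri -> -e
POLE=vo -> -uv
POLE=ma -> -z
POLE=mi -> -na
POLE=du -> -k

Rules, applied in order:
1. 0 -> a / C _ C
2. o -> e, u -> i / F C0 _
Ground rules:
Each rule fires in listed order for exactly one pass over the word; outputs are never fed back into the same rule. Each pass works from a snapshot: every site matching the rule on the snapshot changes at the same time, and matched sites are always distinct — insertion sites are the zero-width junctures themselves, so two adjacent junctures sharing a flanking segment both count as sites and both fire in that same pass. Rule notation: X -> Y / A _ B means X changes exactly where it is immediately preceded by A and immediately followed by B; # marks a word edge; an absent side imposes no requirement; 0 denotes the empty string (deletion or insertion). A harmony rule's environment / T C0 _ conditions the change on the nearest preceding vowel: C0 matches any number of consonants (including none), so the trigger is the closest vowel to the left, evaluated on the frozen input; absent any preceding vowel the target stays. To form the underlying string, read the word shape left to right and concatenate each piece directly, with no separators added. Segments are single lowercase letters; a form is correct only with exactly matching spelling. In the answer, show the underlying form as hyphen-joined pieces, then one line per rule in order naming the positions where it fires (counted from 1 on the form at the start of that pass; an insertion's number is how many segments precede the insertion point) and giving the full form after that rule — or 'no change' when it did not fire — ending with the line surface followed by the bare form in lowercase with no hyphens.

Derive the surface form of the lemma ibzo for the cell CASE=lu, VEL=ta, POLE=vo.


underlying: ibzo-uv-nun-b
1. 0 -> a / C _ C: inserts after position(s) 2, 6, 9: ibazouvanunab
2. o -> e, u -> i / F C0 _: no change
surface: ibazouvanunab


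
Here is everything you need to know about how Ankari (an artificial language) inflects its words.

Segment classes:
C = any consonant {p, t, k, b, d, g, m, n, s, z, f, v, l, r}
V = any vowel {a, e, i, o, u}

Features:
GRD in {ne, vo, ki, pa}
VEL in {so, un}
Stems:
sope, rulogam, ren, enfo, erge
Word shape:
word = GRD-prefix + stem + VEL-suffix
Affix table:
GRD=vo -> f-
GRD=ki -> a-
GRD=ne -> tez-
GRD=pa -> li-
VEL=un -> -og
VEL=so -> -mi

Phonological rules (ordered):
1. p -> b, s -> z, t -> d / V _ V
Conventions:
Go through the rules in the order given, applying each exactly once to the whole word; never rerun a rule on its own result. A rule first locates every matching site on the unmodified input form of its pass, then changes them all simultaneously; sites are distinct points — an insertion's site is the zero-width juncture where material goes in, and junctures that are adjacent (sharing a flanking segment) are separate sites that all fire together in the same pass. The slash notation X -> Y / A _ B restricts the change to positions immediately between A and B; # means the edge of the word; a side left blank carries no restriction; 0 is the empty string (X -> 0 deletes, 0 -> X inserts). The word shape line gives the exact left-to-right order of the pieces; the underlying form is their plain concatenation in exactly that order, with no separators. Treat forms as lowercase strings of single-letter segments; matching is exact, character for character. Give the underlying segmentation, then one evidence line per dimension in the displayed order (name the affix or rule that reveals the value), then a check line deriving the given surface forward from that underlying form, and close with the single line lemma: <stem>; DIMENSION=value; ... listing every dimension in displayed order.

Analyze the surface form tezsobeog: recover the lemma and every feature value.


underlying: tez-sope-og
GRD=ne - signalled by the affix tez-
VEL=un - signalled by the affix -og
check: tezsopeog -> tezsobeog
lemma: sope; GRD=ne; VEL=un


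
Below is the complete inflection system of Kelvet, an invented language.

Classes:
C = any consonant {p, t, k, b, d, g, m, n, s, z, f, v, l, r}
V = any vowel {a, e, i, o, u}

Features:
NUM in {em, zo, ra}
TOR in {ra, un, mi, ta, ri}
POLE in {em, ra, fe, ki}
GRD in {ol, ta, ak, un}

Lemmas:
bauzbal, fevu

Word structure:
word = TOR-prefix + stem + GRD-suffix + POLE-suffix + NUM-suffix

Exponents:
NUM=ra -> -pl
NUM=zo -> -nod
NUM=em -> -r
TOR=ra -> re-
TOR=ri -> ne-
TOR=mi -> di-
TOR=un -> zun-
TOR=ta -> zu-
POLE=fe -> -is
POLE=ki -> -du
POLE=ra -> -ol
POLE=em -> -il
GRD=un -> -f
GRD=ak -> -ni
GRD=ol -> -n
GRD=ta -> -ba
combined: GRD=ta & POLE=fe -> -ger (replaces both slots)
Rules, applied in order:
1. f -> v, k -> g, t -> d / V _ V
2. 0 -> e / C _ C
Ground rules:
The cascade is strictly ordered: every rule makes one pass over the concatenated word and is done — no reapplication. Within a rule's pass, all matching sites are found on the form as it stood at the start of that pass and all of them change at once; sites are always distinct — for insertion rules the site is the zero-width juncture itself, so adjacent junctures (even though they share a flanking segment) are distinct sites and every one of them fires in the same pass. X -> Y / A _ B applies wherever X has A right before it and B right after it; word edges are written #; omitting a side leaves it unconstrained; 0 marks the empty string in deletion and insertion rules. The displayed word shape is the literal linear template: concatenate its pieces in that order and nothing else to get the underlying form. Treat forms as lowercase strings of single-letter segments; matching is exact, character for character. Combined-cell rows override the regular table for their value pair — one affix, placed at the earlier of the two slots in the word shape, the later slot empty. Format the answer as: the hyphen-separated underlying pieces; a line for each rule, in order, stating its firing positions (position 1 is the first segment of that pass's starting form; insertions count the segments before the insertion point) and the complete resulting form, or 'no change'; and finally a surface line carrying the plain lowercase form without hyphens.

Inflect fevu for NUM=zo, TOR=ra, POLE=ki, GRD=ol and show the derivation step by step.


underlying: re-fevu-n-du-nod
1. f -> v, k -> g, t -> d / V _ V: fires at position(s) 3: revevundunod
2. 0 -> e / C _ C: inserts after position(s) 7: revevunedunod
surface: revevunedunod


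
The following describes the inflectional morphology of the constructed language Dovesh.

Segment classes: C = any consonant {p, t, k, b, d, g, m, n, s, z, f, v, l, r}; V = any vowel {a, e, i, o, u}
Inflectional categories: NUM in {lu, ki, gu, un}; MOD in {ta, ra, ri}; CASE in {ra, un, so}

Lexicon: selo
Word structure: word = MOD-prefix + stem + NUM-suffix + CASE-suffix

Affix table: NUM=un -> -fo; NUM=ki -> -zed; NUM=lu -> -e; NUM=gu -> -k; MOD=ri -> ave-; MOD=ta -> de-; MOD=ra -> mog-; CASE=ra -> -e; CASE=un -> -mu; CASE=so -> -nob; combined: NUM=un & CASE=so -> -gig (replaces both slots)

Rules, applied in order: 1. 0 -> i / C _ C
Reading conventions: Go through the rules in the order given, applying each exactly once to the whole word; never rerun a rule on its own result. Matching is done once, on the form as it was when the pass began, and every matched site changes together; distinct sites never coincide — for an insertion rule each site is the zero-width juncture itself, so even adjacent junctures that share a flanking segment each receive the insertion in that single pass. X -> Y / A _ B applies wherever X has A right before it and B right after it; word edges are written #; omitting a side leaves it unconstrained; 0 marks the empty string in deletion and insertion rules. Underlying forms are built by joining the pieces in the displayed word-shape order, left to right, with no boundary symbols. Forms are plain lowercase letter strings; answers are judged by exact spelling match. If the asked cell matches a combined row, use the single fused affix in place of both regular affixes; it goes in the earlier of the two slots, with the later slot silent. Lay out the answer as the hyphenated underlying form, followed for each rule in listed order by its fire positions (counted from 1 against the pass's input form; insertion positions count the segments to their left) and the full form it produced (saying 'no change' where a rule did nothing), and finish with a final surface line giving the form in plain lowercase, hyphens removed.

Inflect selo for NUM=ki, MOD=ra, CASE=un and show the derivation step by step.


underlying: mog-selo-zed-mu
1. 0 -> i / C _ C: inserts after position(s) 3, 10: mogiselozedimu
surface: mogiselozedimu


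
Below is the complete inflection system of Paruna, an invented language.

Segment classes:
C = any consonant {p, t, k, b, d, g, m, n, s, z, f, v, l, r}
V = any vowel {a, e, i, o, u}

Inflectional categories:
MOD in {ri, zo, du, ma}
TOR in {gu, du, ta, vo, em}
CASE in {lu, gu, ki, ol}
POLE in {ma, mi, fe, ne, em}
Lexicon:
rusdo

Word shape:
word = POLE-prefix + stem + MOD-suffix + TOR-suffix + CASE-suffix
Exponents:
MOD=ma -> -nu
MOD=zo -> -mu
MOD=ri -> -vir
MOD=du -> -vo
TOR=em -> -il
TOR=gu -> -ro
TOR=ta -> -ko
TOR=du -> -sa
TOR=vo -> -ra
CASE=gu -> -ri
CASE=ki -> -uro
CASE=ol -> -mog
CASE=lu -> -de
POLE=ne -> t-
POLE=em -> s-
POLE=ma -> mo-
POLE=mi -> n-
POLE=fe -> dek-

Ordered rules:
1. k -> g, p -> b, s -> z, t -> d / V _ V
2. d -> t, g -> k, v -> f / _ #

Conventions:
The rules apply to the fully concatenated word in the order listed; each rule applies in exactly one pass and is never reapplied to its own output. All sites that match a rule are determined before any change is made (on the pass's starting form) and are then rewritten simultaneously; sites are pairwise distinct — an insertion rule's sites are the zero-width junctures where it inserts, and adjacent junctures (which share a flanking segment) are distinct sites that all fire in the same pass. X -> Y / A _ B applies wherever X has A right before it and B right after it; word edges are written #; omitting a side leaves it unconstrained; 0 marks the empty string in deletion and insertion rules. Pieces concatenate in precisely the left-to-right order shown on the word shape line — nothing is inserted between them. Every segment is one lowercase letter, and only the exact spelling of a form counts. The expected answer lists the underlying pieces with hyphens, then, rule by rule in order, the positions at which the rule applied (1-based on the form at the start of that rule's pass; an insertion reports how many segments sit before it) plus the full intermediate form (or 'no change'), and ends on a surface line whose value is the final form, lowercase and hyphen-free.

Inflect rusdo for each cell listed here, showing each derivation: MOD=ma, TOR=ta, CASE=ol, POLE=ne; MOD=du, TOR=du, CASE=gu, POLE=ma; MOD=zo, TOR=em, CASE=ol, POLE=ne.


cell MOD=ma, TOR=ta, CASE=ol, POLE=ne:
underlying: t-rusdo-nu-ko-mog
1. k -> g, p -> b, s -> z, t -> d / V _ V: fires at position(s) 9: trusdonugomog
2. d -> t, g -> k, v -> f / _ #: fires at position(s) 13: trusdonugomok
surface: trusdonugomok

cell MOD=du, TOR=du, CASE=gu, POLE=ma:
underlying: mo-rusdo-vo-sa-ri
1. k -> g, p -> b, s -> z, t -> d / V _ V: fires at position(s) 10: morusdovozari
2. d -> t, g -> k, v -> f / _ #: no change
surface: morusdovozari

cell MOD=zo, TOR=em, CASE=ol, POLE=ne:
underlying: t-rusdo-mu-il-mog
1. k -> g, p -> b, s -> z, t -> d / V _ V: no change
2. d -> t, g -> k, v -> f / _ #: fires at position(s) 13: trusdomuilmok
surface: trusdomuilmok


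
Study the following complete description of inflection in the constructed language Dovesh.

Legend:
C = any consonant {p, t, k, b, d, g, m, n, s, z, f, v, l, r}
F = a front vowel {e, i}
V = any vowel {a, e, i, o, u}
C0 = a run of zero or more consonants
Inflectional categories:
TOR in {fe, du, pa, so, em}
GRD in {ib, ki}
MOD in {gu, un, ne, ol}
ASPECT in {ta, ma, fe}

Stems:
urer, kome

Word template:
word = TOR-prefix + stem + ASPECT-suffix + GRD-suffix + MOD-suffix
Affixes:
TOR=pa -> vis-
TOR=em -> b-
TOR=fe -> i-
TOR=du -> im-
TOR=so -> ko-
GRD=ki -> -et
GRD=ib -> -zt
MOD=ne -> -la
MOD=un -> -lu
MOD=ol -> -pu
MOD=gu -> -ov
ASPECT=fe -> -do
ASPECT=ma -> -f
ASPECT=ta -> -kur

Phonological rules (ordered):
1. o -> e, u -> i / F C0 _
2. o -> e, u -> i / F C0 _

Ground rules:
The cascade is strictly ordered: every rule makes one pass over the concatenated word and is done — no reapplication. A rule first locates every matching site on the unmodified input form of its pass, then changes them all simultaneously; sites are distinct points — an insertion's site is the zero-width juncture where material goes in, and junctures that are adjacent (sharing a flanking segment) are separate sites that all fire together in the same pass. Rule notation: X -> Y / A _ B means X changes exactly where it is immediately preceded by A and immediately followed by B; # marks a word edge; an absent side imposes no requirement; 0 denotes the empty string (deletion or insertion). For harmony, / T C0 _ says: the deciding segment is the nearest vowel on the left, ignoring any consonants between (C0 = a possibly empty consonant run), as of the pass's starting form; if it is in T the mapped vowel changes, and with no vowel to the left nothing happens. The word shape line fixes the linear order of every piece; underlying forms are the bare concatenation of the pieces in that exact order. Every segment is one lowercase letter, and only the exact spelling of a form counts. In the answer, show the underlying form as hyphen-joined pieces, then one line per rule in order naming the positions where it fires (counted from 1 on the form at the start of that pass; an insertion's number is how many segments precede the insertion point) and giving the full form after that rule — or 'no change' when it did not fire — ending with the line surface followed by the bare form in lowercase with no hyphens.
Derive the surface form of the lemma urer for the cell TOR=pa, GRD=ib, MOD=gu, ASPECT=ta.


underlying: vis-urer-kur-zt-ov
1. o -> e, u -> i / F C0 _: fires at position(s) 4, 9: visirerkirztov
2. o -> e, u -> i / F C0 _: fires at position(s) 13: visirerkirztev
surface: visirerkirztev
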